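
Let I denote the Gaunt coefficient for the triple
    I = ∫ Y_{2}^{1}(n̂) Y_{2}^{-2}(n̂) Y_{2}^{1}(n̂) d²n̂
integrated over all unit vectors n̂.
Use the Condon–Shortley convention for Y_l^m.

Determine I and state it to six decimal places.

0.220728

Rules hold: Σm=0, L=6 even, 0≤2≤4.
N = 5·5·5 = 125
Δ = 2!·2!·2!/7! = 1/630
Racah Σ t=0..2: t=0:+1/8 t=1:−1/1 t=2:+1/8 = -3/4
⇒ 3j(2 2 2; 0 0 0)² = 2/35, sgn -1
Racah Σ t=0..0: t=0:+1/4 = 1/4
⇒ 3j(2 2 2; 1 -2 1)² = 3/35, sgn -1
4πI² = N·(3j₀)²·(3jₘ)² = 30/49
I = +1·√(0.612245/4π) = 0.22072812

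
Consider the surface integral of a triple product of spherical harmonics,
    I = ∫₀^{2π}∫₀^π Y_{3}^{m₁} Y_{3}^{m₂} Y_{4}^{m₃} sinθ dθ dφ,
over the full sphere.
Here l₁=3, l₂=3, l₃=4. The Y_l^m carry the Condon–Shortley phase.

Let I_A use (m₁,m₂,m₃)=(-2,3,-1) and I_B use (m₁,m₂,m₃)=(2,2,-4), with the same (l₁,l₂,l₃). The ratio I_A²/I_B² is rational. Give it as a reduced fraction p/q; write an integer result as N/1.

3/7

Same 3,3,4: normalisation and zero-m 3j drop out of the ratio.
A: Δ: 2! 4! 4! / 11! → 1/34650; sum: t=2:+1/288 = 1/288; 3j²(3 3 4; -2 3 -1) = Δ·Π!·Σ² = 5/231  (sign -1)
B: Δ: 2! 4! 4! / 11! → 1/34650; sum: t=1:−1/576 = -1/576; 3j²(3 3 4; 2 2 -4) = Δ·Π!·Σ² = 5/99  (sign -1)
I_A²/I_B² = (5/231)/(5/99) = 3/7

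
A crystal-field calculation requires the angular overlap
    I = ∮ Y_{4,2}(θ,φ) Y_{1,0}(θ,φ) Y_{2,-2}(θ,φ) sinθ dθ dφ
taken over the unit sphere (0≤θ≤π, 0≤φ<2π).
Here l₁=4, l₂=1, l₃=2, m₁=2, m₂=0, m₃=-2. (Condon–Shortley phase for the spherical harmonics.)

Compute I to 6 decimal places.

|4−1|≤2≤4+1 violated ⇒ I = 0

0.000000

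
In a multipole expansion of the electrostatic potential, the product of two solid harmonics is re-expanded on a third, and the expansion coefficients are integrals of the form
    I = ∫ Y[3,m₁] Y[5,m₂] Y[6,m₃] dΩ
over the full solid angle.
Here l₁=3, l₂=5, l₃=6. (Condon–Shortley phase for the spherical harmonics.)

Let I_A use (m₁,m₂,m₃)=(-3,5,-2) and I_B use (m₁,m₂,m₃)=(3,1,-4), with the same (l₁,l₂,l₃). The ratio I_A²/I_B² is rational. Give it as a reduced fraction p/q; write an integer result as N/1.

Same 3,5,6: normalisation and zero-m 3j drop out of the ratio.
A: Δ: 2! 4! 8! / 15! → 1/675675; sum: t=2:+1/1935360 = 1/1935360; 3j²(3 5 6; -3 5 -2) = Δ·Π!·Σ² = 1/1001  (sign +1)
B: Δ: 2! 4! 8! / 15! → 1/675675; sum: t=0:+1/69120 = 1/69120; 3j²(3 5 6; 3 1 -4) = Δ·Π!·Σ² = 4/143  (sign +1)
I_A²/I_B² = (1/1001)/(4/143) = 1/28

1/28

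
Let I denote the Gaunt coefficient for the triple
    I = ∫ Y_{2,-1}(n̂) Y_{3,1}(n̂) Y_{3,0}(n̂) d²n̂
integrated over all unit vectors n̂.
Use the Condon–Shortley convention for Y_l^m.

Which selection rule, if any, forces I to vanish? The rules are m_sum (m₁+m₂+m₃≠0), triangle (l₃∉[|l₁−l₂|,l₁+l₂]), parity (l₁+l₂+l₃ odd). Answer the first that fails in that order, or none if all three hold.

none

azimuthal sum: -1 + 1 + 0 = 0  ✓
1 ≤ 3 ≤ 5 (triangle on l)  ✓
L = 2 + 3 + 3 = 8 (even)  ✓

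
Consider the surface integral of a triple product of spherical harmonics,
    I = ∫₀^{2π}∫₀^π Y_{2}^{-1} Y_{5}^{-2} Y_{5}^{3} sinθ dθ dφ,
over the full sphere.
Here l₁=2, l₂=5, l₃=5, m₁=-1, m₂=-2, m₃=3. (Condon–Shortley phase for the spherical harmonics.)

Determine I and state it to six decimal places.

-0.161739

Rules hold: Σm=0, L=12 even, 3≤5≤7.
N = 5·11·11 = 605
Δ = 2!·2!·8!/13! = 1/38610
Racah Σ t=0..2: t=0:+1/2880 t=1:−1/576 t=2:+1/2880 = -1/960
⇒ 3j(2 5 5; 0 0 0)² = 10/429, sgn +1
Racah Σ t=1..2: t=1:−1/2880 t=2:+1/10080 = -1/4032
⇒ 3j(2 5 5; -1 -2 3)² = 10/429, sgn -1
4πI² = N·(3j₀)²·(3jₘ)² = 500/1521
I = -1·√(0.328731/4π) = -0.16173926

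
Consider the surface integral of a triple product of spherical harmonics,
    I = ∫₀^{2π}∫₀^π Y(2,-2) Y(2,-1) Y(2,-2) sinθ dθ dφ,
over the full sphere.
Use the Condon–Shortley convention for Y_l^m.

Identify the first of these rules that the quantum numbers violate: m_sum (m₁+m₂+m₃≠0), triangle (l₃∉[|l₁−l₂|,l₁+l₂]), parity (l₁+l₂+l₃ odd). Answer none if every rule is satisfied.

Σmᵢ = -5  ✗
l₃∈[|l₁−l₂|,l₁+l₂]=[0,4], have l₃=2
Σlᵢ = 6 ⇒ even

m_sum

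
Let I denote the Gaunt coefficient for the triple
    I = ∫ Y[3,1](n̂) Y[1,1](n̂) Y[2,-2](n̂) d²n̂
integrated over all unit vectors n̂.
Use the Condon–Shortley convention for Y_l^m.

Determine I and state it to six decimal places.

-0.082589

Checks pass: Σm=0; 6 even; l₃=2∈[2,4].
(2·3+1)(2·1+1)(2·2+1) = 105
Δ: 2! 4! 0! / 7! → 1/105
sum: t=1:−1/4 = -1/4
3j²(3 1 2; 0 0 0) = Δ·Π!·Σ² = 3/35  (sign -1)
sum: t=2:+1/48 = 1/48
3j²(3 1 2; 1 1 -2) = Δ·Π!·Σ² = 1/105  (sign +1)
combine: 4πI² = 105·3/35·1/105 = 3/35
take √, sign -1: I = -0.08258890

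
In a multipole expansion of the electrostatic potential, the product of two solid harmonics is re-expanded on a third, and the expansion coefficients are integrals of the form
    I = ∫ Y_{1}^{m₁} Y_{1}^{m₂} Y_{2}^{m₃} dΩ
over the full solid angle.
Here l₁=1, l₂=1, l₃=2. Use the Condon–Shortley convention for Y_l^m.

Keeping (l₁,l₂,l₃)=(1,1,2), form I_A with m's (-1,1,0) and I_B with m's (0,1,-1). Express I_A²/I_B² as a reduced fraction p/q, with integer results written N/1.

Shared (l₁,l₂,l₃)=(1,1,2): N and (l;000)² cancel in I_A²/I_B².
A: Δ = 0!·2!·2!/5! = 1/30; Racah Σ t=0..0: t=0:+1/4 = 1/4; ⇒ 3j(1 1 2; -1 1 0)² = 1/30, sgn +1
B: Δ = 0!·2!·2!/5! = 1/30; Racah Σ t=0..0: t=0:+1/2 = 1/2; ⇒ 3j(1 1 2; 0 1 -1)² = 1/10, sgn -1
I_A²/I_B² = (1/30)/(1/10) = 1/3

1/3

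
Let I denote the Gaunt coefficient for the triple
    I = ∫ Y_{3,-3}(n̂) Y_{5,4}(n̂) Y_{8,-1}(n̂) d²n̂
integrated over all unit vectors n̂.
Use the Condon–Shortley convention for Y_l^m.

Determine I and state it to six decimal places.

-0.011108

Checks pass: Σm=0; 16 even; l₃=8∈[2,8].
(2·3+1)(2·5+1)(2·8+1) = 1309
Δ: 0! 6! 10! / 17! → 1/136136
sum: t=0:+1/518400 = 1/518400
3j²(3 5 8; 0 0 0) = Δ·Π!·Σ² = 56/2431  (sign +1)
sum: t=0:+1/261273600 = 1/261273600
3j²(3 5 8; -3 4 -1) = Δ·Π!·Σ² = 1/19448  (sign -1)
combine: 4πI² = 1309·56/2431·1/19448 = 49/31603
take √, sign -1: I = -0.01110782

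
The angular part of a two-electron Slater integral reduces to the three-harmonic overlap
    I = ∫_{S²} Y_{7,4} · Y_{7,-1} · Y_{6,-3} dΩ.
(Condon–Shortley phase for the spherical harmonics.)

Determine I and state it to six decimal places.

Checks pass: Σm=0; 20 even; l₃=6∈[0,14].
(2·7+1)(2·7+1)(2·6+1) = 2925
Δ: 8! 6! 6! / 21! → 1/2444321880
sum: t=1:−1/2612736000 t=2:+1/20736000 t=3:−1/1658880 t=4:+1/746496 t=5:−1/1658880 t=6:+1/20736000 t=7:−1/2612736000 = 1/4354560
3j²(7 7 6; 0 0 0) = Δ·Π!·Σ² = 1000/138567  (sign +1)
sum: t=0:+1/1045094400 t=1:−1/29030400 t=2:+1/8294400 t=3:−1/18662400 = 1/29859840
3j²(7 7 6; 4 -1 -3) = Δ·Π!·Σ² = 175/25194  (sign -1)
combine: 4πI² = 2925·1000/138567·175/25194 = 2187500/14919047
take √, sign -1: I = -0.10801860

-0.108019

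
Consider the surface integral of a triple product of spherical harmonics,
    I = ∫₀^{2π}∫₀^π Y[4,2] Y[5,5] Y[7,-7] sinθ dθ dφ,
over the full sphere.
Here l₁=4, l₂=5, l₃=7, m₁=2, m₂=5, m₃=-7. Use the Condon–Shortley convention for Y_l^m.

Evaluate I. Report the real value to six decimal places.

0.182648

Rules hold: Σm=0, L=16 even, 1≤7≤9.
N = 9·11·15 = 1485
Δ = 2!·6!·8!/17! = 1/6126120
Racah Σ t=0..2: t=0:+1/69120 t=1:−1/20736 t=2:+1/69120 = -1/51840
⇒ 3j(4 5 7; 0 0 0)² = 280/21879, sgn +1
Racah Σ t=2..2: t=2:+1/58060800 = 1/58060800
⇒ 3j(4 5 7; 2 5 -7)² = 3/136, sgn +1
4πI² = N·(3j₀)²·(3jₘ)² = 1575/3757
I = +1·√(0.419217/4π) = 0.18264793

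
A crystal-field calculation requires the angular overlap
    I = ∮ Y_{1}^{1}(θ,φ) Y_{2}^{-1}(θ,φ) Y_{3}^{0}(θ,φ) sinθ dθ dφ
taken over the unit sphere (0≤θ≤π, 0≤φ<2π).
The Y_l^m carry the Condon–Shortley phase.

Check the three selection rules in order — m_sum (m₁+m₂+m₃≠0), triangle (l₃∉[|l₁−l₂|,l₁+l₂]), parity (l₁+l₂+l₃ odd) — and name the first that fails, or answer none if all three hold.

none

Σmᵢ = 0  ✓
l₃∈[|l₁−l₂|,l₁+l₂]=[1,3], have l₃=3  ✓
Σlᵢ = 6 ⇒ even  ✓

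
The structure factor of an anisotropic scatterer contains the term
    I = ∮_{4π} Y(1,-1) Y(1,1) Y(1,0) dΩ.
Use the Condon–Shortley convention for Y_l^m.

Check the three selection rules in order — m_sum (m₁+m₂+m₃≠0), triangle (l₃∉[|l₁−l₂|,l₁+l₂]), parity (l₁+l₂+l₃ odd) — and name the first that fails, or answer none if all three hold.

parity

Σmᵢ = 0  ✓
l₃∈[|l₁−l₂|,l₁+l₂]=[0,2], have l₃=1  ✓
Σlᵢ = 3 ⇒ odd  ✗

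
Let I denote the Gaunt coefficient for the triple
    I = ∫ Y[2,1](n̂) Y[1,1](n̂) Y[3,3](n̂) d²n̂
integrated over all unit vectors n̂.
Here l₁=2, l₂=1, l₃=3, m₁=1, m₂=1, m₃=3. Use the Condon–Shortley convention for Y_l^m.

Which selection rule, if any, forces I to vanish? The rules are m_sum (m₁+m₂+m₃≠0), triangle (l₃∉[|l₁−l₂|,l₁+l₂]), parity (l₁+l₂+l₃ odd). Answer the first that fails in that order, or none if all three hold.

azimuthal sum: 1 + 1 + 3 = 5  ✗
1 ≤ 3 ≤ 3 (triangle on l)
L = 2 + 1 + 3 = 6 (even)

m_sum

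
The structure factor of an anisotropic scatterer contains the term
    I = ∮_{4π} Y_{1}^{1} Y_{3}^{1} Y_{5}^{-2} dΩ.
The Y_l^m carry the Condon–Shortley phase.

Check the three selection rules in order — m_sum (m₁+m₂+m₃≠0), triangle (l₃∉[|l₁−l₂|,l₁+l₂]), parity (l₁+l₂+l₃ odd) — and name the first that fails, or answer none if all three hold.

triangle

azimuthal sum: 1 + 1 − 2 = 0  ✓
2 ≤ 5 ≤ 4 (triangle on l)  ✗
L = 1 + 3 + 5 = 9 (odd)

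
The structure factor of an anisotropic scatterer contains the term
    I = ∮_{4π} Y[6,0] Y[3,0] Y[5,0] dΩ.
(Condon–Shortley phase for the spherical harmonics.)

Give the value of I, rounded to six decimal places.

m-sum 0 ✓  L=14 even ✓  3≤5≤9 ✓
Π(2lᵢ+1) = 13×7×11 = 1001
triangle coeff Δ(6,3,5) = 1/675675
Σ_t [1,3]: t=1:−1/8640 t=2:+1/2304 t=3:−1/8640 = 7/34560
(3j)²=7/429 [(6 3 5; 0 0 0)], sign=-1
(m-triple is (0,0,0) — same symbol as above.)
⇒ 4πI² = 343/1287
I = (+1)√(343/1287/(4π)) = 0.14563067

0.145631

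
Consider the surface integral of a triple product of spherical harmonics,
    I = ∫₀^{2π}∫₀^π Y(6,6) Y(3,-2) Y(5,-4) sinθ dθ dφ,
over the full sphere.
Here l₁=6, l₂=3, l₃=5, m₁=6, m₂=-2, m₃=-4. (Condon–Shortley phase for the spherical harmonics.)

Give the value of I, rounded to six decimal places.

Checks pass: Σm=0; 14 even; l₃=5∈[3,9].
(2·6+1)(2·3+1)(2·5+1) = 1001
Δ: 4! 8! 2! / 15! → 1/675675
sum: t=1:−1/8640 t=2:+1/2304 t=3:−1/8640 = 7/34560
3j²(6 3 5; 0 0 0) = Δ·Π!·Σ² = 7/429  (sign -1)
sum: t=0:+1/967680 = 1/967680
3j²(6 3 5; 6 -2 -4) = Δ·Π!·Σ² = 3/91  (sign -1)
combine: 4πI² = 1001·7/429·3/91 = 7/13
take √, sign +1: I = 0.20700098

0.207001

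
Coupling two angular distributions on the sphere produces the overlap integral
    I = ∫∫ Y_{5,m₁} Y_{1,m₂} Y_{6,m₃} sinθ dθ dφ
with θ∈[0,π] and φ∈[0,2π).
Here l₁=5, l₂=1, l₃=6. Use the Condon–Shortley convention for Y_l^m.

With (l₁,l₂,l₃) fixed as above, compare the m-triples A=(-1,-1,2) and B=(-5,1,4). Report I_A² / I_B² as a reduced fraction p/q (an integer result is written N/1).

28/1

Same 5,1,6: normalisation and zero-m 3j drop out of the ratio.
A: Δ: 0! 10! 2! / 13! → 1/858; sum: t=0:+1/34560 = 1/34560; 3j²(5 1 6; -1 -1 2) = Δ·Π!·Σ² = 14/429  (sign +1)
B: Δ: 0! 10! 2! / 13! → 1/858; sum: t=0:+1/7257600 = 1/7257600; 3j²(5 1 6; -5 1 4) = Δ·Π!·Σ² = 1/858  (sign +1)
I_A²/I_B² = (14/429)/(1/858) = 28/1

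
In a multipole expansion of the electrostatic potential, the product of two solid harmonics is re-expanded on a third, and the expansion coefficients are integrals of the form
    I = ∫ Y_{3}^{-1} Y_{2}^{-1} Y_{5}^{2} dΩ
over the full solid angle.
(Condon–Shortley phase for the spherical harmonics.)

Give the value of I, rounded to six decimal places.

0.245532

Rules hold: Σm=0, L=10 even, 1≤5≤5.
N = 7·5·11 = 385
Δ = 0!·6!·4!/11! = 1/2310
Racah Σ t=0..0: t=0:+1/144 = 1/144
⇒ 3j(3 2 5; 0 0 0)² = 10/231, sgn -1
Racah Σ t=0..0: t=0:+1/288 = 1/288
⇒ 3j(3 2 5; -1 -1 2)² = 1/22, sgn -1
4πI² = N·(3j₀)²·(3jₘ)² = 25/33
I = +1·√(0.757576/4π) = 0.24553200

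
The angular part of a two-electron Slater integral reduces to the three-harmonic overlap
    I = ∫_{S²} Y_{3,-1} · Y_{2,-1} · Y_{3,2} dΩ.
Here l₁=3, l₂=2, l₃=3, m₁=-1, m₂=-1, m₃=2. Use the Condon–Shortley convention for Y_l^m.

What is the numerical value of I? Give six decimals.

m-sum 0 ✓  L=8 even ✓  1≤3≤5 ✓
Π(2lᵢ+1) = 7×5×7 = 245
triangle coeff Δ(3,2,3) = 1/3780
Σ_t [0,2]: t=0:+1/24 t=1:−1/4 t=2:+1/24 = -1/6
(3j)²=4/105 [(3 2 3; 0 0 0)], sign=+1
Σ_t [0,1]: t=0:+1/48 t=1:−1/12 = -1/16
(3j)²=1/28 [(3 2 3; -1 -1 2)], sign=+1
⇒ 4πI² = 1/3
I = (+1)√(1/3/(4π)) = 0.16286750

0.162868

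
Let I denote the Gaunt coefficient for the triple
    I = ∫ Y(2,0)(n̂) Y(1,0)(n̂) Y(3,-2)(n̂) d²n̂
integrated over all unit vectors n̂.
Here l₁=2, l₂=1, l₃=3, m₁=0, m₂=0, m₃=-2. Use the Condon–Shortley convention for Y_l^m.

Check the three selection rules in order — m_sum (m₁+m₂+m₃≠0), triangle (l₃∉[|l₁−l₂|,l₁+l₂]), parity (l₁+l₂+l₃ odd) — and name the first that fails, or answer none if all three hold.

Σmᵢ = -2  ✗
l₃∈[|l₁−l₂|,l₁+l₂]=[1,3], have l₃=3
Σlᵢ = 6 ⇒ even

m_sum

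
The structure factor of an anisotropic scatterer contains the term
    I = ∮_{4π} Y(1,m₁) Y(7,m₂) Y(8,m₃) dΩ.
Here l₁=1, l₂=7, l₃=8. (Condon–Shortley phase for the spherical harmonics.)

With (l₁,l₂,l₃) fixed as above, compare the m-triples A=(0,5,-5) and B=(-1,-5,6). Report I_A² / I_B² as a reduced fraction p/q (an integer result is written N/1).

l's match ⇒ only the (l;m) 3-j factors differ between A and B.
A: triangle coeff Δ(1,7,8) = 1/2040; Σ_t [0,0]: t=0:+1/958003200 = 1/958003200; (3j)²=13/680 [(1 7 8; 0 5 -5)], sign=-1
B: triangle coeff Δ(1,7,8) = 1/2040; Σ_t [0,0]: t=0:+1/1916006400 = 1/1916006400; (3j)²=91/2040 [(1 7 8; -1 -5 6)], sign=+1
I_A²/I_B² = (13/680)/(91/2040) = 3/7

3/7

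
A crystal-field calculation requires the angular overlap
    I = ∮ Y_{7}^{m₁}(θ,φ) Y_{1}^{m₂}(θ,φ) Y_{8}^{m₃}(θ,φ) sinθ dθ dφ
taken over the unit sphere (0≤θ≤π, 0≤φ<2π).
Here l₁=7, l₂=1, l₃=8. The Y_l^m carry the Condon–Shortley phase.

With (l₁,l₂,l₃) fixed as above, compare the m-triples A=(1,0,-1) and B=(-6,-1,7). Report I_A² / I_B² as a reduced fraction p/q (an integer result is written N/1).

Shared (l₁,l₂,l₃)=(7,1,8): N and (l;000)² cancel in I_A²/I_B².
A: Δ = 0!·14!·2!/17! = 1/2040; Racah Σ t=0..0: t=0:+1/29030400 = 1/29030400; ⇒ 3j(7 1 8; 1 0 -1)² = 21/680, sgn -1
B: Δ = 0!·14!·2!/17! = 1/2040; Racah Σ t=0..0: t=0:+1/12454041600 = 1/12454041600; ⇒ 3j(7 1 8; -6 -1 7)² = 7/136, sgn -1
I_A²/I_B² = (21/680)/(7/136) = 3/5

3/5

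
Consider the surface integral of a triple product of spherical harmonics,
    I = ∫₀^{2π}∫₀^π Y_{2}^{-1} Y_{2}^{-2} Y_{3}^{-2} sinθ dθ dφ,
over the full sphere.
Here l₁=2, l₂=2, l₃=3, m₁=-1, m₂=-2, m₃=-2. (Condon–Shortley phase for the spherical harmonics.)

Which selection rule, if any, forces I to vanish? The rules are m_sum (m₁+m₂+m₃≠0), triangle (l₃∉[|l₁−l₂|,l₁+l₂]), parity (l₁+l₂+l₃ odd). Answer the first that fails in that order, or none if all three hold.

m_sum

azimuthal sum: -1 − 2 − 2 = -5  ✗
0 ≤ 3 ≤ 4 (triangle on l)
L = 2 + 2 + 3 = 7 (odd)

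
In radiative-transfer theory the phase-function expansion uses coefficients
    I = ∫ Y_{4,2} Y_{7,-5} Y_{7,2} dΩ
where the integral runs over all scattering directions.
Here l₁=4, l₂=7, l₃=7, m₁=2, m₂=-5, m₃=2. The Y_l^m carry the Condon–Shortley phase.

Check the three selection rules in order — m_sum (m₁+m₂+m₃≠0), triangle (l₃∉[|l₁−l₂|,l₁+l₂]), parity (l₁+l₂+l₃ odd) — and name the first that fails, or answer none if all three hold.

m_sum

azimuthal sum: 2 − 5 + 2 = -1  ✗
3 ≤ 7 ≤ 11 (triangle on l)
L = 4 + 7 + 7 = 18 (even)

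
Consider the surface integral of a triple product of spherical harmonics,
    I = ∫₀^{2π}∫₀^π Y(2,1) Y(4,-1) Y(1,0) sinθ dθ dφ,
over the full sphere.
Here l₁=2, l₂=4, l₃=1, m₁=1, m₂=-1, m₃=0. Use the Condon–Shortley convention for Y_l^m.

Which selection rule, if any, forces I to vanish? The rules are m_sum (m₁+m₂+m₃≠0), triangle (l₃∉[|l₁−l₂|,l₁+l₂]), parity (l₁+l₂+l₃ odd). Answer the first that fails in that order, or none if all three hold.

m₁+m₂+m₃ = 1 − 1 + 0 = 0  ✓
triangle: |2−4|=2 ≤ l₃=1 ≤ 2+4=6  ✗
parity: l₁+l₂+l₃ = 7 is odd

triangle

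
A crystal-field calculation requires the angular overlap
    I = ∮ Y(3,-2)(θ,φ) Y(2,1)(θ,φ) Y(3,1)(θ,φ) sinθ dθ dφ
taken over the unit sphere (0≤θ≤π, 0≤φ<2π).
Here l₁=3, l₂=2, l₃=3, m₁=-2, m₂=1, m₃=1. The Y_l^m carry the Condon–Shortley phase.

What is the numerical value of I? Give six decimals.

0.162868

Checks pass: Σm=0; 8 even; l₃=3∈[1,5].
(2·3+1)(2·2+1)(2·3+1) = 245
Δ: 2! 4! 2! / 9! → 1/3780
sum: t=0:+1/24 t=1:−1/4 t=2:+1/24 = -1/6
3j²(3 2 3; 0 0 0) = Δ·Π!·Σ² = 4/105  (sign +1)
sum: t=1:−1/48 t=2:+1/12 = 1/16
3j²(3 2 3; -2 1 1) = Δ·Π!·Σ² = 1/28  (sign +1)
combine: 4πI² = 245·4/105·1/28 = 1/3
take √, sign +1: I = 0.16286750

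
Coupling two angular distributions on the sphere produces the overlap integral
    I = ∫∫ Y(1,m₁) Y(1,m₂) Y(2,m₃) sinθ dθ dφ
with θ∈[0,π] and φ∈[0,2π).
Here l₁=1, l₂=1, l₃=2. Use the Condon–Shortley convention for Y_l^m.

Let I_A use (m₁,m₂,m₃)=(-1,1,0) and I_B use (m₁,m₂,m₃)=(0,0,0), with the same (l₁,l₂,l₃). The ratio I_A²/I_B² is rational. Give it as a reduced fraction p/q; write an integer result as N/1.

1/4

l's match ⇒ only the (l;m) 3-j factors differ between A and B.
A: triangle coeff Δ(1,1,2) = 1/30; Σ_t [0,0]: t=0:+1/4 = 1/4; (3j)²=1/30 [(1 1 2; -1 1 0)], sign=+1
B: triangle coeff Δ(1,1,2) = 1/30; Σ_t [0,0]: t=0:+1/1 = 1/1; (3j)²=2/15 [(1 1 2; 0 0 0)], sign=+1
I_A²/I_B² = (1/30)/(2/15) = 1/4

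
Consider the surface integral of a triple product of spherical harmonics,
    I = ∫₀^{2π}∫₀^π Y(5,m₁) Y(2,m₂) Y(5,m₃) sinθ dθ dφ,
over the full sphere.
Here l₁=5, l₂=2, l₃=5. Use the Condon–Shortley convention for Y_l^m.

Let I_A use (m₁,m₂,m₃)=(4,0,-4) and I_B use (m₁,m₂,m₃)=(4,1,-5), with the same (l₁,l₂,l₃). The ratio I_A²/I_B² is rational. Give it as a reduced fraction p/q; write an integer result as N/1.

Shared (l₁,l₂,l₃)=(5,2,5): N and (l;000)² cancel in I_A²/I_B².
A: Δ = 2!·8!·2!/13! = 1/38610; Racah Σ t=0..1: t=0:+1/20160 t=1:−1/40320 = 1/40320; ⇒ 3j(5 2 5; 4 0 -4)² = 6/715, sgn -1
B: Δ = 2!·8!·2!/13! = 1/38610; Racah Σ t=1..1: t=1:−1/80640 = -1/80640; ⇒ 3j(5 2 5; 4 1 -5)² = 9/286, sgn -1
I_A²/I_B² = (6/715)/(9/286) = 4/15

4/15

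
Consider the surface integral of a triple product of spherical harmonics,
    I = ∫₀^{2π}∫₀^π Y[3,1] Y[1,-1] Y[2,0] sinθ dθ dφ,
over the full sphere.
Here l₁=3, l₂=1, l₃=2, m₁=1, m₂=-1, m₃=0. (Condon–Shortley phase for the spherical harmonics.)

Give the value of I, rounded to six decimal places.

m-sum 0 ✓  L=6 even ✓  2≤2≤4 ✓
Π(2lᵢ+1) = 7×3×5 = 105
triangle coeff Δ(3,1,2) = 1/105
Σ_t [1,1]: t=1:−1/4 = -1/4
(3j)²=3/35 [(3 1 2; 0 0 0)], sign=-1
Σ_t [0,0]: t=0:+1/8 = 1/8
(3j)²=2/35 [(3 1 2; 1 -1 0)], sign=+1
⇒ 4πI² = 18/35
I = (-1)√(18/35/(4π)) = -0.20230066

-0.202301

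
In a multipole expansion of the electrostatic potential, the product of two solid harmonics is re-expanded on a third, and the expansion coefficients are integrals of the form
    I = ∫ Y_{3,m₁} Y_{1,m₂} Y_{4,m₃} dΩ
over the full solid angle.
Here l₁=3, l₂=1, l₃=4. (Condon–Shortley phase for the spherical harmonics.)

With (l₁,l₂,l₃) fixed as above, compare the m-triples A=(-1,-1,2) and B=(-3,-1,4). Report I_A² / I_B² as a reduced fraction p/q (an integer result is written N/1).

15/28

l's match ⇒ only the (l;m) 3-j factors differ between A and B.
A: triangle coeff Δ(3,1,4) = 1/252; Σ_t [0,0]: t=0:+1/96 = 1/96; (3j)²=5/84 [(3 1 4; -1 -1 2)], sign=+1
B: triangle coeff Δ(3,1,4) = 1/252; Σ_t [0,0]: t=0:+1/1440 = 1/1440; (3j)²=1/9 [(3 1 4; -3 -1 4)], sign=+1
I_A²/I_B² = (5/84)/(1/9) = 15/28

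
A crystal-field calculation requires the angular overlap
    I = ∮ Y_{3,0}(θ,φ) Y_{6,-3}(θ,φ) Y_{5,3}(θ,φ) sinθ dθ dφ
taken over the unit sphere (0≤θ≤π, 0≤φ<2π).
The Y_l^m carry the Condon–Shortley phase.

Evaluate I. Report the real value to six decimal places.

Rules hold: Σm=0, L=14 even, 3≤5≤9.
N = 7·13·11 = 1001
Δ = 4!·2!·8!/15! = 1/675675
Racah Σ t=1..3: t=1:−1/8640 t=2:+1/2304 t=3:−1/8640 = 7/34560
⇒ 3j(3 6 5; 0 0 0)² = 7/429, sgn -1
Racah Σ t=1..3: t=1:−1/17280 t=2:+1/20160 t=3:−1/483840 = -1/96768
⇒ 3j(3 6 5; 0 -3 3)² = 1/1001, sgn -1
4πI² = N·(3j₀)²·(3jₘ)² = 7/429
I = +1·√(0.016317/4π) = 0.03603425

0.036034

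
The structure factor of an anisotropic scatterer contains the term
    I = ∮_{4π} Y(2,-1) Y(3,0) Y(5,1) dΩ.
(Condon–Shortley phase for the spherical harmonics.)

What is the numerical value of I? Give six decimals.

m-sum 0 ✓  L=10 even ✓  1≤5≤5 ✓
Π(2lᵢ+1) = 5×7×11 = 385
triangle coeff Δ(2,3,5) = 1/2310
Σ_t [0,0]: t=0:+1/144 = 1/144
(3j)²=10/231 [(2 3 5; 0 0 0)], sign=-1
Σ_t [0,0]: t=0:+1/216 = 1/216
(3j)²=8/231 [(2 3 5; -1 0 1)], sign=+1
⇒ 4πI² = 400/693
I = (-1)√(400/693/(4π)) = -0.21431790

-0.214318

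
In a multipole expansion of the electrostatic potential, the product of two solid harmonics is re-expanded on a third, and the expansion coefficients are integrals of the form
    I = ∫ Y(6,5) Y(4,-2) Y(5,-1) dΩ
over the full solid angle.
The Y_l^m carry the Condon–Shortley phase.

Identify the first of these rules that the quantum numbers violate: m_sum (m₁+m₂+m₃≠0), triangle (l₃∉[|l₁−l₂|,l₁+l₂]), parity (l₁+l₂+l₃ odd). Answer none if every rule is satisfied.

m_sum

Σmᵢ = 2  ✗
l₃∈[|l₁−l₂|,l₁+l₂]=[2,10], have l₃=5
Σlᵢ = 15 ⇒ odd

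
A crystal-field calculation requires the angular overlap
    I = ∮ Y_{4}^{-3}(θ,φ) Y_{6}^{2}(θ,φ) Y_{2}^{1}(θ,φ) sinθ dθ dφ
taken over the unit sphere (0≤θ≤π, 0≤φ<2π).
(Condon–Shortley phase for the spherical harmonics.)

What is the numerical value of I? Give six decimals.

m-sum 0 ✓  L=12 even ✓  2≤2≤10 ✓
Π(2lᵢ+1) = 9×13×5 = 585
triangle coeff Δ(4,6,2) = 1/6435
Σ_t [4,4]: t=4:+1/2304 = 1/2304
(3j)²=5/143 [(4 6 2; 0 0 0)], sign=+1
Σ_t [7,7]: t=7:−1/30240 = -1/30240
(3j)²=32/6435 [(4 6 2; -3 2 1)], sign=+1
⇒ 4πI² = 160/1573
I = (+1)√(160/1573/(4π)) = 0.08996855

0.089969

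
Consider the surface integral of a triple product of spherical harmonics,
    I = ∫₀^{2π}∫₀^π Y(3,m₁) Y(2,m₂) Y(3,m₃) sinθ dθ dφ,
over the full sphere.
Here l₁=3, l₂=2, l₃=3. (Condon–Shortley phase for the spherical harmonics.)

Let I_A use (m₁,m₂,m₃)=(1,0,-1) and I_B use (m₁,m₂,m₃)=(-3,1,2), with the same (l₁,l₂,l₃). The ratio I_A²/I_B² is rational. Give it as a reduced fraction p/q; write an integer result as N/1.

9/25

Same 3,2,3: normalisation and zero-m 3j drop out of the ratio.
A: Δ: 2! 4! 2! / 9! → 1/3780; sum: t=0:+1/16 t=1:−1/6 t=2:+1/96 = -3/32; 3j²(3 2 3; 1 0 -1) = Δ·Π!·Σ² = 3/140  (sign -1)
B: Δ: 2! 4! 2! / 9! → 1/3780; sum: t=2:+1/48 = 1/48; 3j²(3 2 3; -3 1 2) = Δ·Π!·Σ² = 5/84  (sign -1)
I_A²/I_B² = (3/140)/(5/84) = 9/25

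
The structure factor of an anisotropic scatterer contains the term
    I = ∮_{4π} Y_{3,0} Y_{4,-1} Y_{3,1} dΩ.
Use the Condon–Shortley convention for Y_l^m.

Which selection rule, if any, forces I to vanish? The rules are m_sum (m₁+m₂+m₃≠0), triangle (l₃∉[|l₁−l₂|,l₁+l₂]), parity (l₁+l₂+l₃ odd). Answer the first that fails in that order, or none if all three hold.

none

Σmᵢ = 0  ✓
l₃∈[|l₁−l₂|,l₁+l₂]=[1,7], have l₃=3  ✓
Σlᵢ = 10 ⇒ even  ✓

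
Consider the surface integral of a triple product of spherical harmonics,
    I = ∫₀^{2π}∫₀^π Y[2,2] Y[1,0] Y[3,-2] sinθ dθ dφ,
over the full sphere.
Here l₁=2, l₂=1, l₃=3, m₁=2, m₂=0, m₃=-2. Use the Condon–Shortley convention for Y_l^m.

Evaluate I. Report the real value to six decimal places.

Checks pass: Σm=0; 6 even; l₃=3∈[1,3].
(2·2+1)(2·1+1)(2·3+1) = 105
Δ: 0! 4! 2! / 7! → 1/105
sum: t=0:+1/4 = 1/4
3j²(2 1 3; 0 0 0) = Δ·Π!·Σ² = 3/35  (sign -1)
sum: t=0:+1/24 = 1/24
3j²(2 1 3; 2 0 -2) = Δ·Π!·Σ² = 1/21  (sign -1)
combine: 4πI² = 105·3/35·1/21 = 3/7
take √, sign +1: I = 0.18467439

0.184674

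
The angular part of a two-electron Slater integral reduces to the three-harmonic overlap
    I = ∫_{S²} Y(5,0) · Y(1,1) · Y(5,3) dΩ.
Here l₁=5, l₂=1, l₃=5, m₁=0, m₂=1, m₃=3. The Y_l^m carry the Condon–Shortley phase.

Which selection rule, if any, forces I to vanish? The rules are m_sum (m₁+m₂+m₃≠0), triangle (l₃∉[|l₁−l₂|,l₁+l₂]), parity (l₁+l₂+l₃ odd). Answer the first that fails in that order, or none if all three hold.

m_sum

m₁+m₂+m₃ = 0 + 1 + 3 = 4  ✗
triangle: |5−1|=4 ≤ l₃=5 ≤ 5+1=6
parity: l₁+l₂+l₃ = 11 is odd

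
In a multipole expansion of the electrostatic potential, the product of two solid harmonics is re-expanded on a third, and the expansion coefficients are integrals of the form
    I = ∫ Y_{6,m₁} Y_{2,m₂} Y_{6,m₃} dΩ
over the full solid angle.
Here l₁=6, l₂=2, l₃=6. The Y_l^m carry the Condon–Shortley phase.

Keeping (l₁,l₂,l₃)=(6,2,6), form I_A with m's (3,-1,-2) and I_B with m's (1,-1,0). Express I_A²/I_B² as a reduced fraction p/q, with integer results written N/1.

150/7

l's match ⇒ only the (l;m) 3-j factors differ between A and B.
A: triangle coeff Δ(6,2,6) = 1/90090; Σ_t [0,1]: t=0:+1/60480 t=1:−1/161280 = 1/96768; (3j)²=15/1001 [(6 2 6; 3 -1 -2)], sign=+1
B: triangle coeff Δ(6,2,6) = 1/90090; Σ_t [0,1]: t=0:+1/28800 t=1:−1/34560 = 1/172800; (3j)²=1/1430 [(6 2 6; 1 -1 0)], sign=+1
I_A²/I_B² = (15/1001)/(1/1430) = 150/7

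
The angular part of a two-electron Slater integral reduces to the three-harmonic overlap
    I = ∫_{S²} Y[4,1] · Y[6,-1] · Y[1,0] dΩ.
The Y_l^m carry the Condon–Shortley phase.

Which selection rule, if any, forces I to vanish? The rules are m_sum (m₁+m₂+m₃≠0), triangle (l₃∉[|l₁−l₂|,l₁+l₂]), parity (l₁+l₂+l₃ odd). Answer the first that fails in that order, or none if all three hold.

azimuthal sum: 1 − 1 + 0 = 0  ✓
2 ≤ 1 ≤ 10 (triangle on l)  ✗
L = 4 + 6 + 1 = 11 (odd)

triangle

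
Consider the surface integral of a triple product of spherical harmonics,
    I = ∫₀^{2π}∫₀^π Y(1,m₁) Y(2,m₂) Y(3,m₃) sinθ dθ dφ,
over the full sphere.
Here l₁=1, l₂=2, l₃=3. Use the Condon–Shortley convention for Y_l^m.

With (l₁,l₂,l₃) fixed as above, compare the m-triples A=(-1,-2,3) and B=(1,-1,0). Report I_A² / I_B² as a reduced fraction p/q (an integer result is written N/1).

Shared (l₁,l₂,l₃)=(1,2,3): N and (l;000)² cancel in I_A²/I_B².
A: Δ = 0!·2!·4!/7! = 1/105; Racah Σ t=0..0: t=0:+1/48 = 1/48; ⇒ 3j(1 2 3; -1 -2 3)² = 1/7, sgn +1
B: Δ = 0!·2!·4!/7! = 1/105; Racah Σ t=0..0: t=0:+1/12 = 1/12; ⇒ 3j(1 2 3; 1 -1 0)² = 1/35, sgn -1
I_A²/I_B² = (1/7)/(1/35) = 5/1

5/1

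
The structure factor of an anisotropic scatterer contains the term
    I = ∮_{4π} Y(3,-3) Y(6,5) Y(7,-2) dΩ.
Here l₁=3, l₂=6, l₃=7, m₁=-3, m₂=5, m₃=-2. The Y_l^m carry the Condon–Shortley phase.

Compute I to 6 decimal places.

m-sum 0 ✓  L=16 even ✓  3≤7≤9 ✓
Π(2lᵢ+1) = 7×13×15 = 1365
triangle coeff Δ(3,6,7) = 1/2042040
Σ_t [0,2]: t=0:+1/207360 t=1:−1/57600 t=2:+1/207360 = -1/129600
(3j)²=168/12155 [(3 6 7; 0 0 0)], sign=+1
Σ_t [2,2]: t=2:+1/17418240 = 1/17418240
(3j)²=25/12376 [(3 6 7; -3 5 -2)], sign=-1
⇒ 4πI² = 1575/41327
I = (-1)√(1575/41327/(4π)) = -0.05507042

-0.055070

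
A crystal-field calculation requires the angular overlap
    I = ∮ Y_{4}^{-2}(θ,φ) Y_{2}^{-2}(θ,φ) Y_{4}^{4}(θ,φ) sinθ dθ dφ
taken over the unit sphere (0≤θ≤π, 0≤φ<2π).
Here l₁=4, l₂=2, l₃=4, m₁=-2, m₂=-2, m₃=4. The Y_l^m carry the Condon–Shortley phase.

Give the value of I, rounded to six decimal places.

-0.106180

Checks pass: Σm=0; 10 even; l₃=4∈[2,6].
(2·4+1)(2·2+1)(2·4+1) = 405
Δ: 2! 6! 2! / 11! → 1/13860
sum: t=0:+1/192 t=1:−1/36 t=2:+1/192 = -5/288
3j²(4 2 4; 0 0 0) = Δ·Π!·Σ² = 20/693  (sign -1)
sum: t=0:+1/2880 = 1/2880
3j²(4 2 4; -2 -2 4) = Δ·Π!·Σ² = 2/165  (sign +1)
combine: 4πI² = 405·20/693·2/165 = 120/847
take √, sign -1: I = -0.10618031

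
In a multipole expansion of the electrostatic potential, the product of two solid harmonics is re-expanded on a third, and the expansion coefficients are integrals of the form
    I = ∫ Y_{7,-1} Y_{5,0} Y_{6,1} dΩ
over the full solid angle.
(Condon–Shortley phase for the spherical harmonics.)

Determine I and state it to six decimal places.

Rules hold: Σm=0, L=18 even, 2≤6≤12.
N = 15·11·13 = 2145
Δ = 6!·8!·4!/19! = 1/174594420
Racah Σ t=1..5: t=1:−1/4147200 t=2:+1/207360 t=3:−1/82944 t=4:+1/207360 t=5:−1/4147200 = -1/345600
⇒ 3j(7 5 6; 0 0 0)² = 420/46189, sgn -1
Racah Σ t=1..5: t=1:−1/14515200 t=2:+1/414720 t=3:−1/103680 t=4:+1/165888 t=5:−1/2073600 = -17/9676800
⇒ 3j(7 5 6; -1 0 1)² = 85/19019, sgn +1
4πI² = N·(3j₀)²·(3jₘ)² = 4500/51623
I = -1·√(0.0871704/4π) = -0.08328748

-0.083287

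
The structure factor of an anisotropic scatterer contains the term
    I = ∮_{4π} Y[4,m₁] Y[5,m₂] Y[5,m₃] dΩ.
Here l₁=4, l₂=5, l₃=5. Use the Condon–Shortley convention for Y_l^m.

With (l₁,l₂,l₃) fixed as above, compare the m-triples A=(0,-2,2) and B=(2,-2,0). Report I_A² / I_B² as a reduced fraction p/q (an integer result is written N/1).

1/21

l's match ⇒ only the (l;m) 3-j factors differ between A and B.
A: triangle coeff Δ(4,5,5) = 1/3153150; Σ_t [0,3]: t=0:+1/20736 t=1:−1/1728 t=2:+1/1920 t=3:−1/25920 = -1/20736; (3j)²=1/2574 [(4 5 5; 0 -2 2)], sign=+1
B: triangle coeff Δ(4,5,5) = 1/3153150; Σ_t [0,2]: t=0:+1/3456 t=1:−1/1728 t=2:+1/11520 = -7/34560; (3j)²=7/858 [(4 5 5; 2 -2 0)], sign=+1
I_A²/I_B² = (1/2574)/(7/858) = 1/21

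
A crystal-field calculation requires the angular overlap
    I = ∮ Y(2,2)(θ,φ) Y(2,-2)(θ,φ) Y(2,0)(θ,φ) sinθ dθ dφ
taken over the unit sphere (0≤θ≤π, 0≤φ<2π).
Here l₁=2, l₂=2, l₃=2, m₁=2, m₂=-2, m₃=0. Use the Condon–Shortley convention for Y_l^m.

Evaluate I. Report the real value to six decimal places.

-0.180224

m-sum 0 ✓  L=6 even ✓  0≤2≤4 ✓
Π(2lᵢ+1) = 5×5×5 = 125
triangle coeff Δ(2,2,2) = 1/630
Σ_t [0,2]: t=0:+1/8 t=1:−1/1 t=2:+1/8 = -3/4
(3j)²=2/35 [(2 2 2; 0 0 0)], sign=-1
Σ_t [0,0]: t=0:+1/8 = 1/8
(3j)²=2/35 [(2 2 2; 2 -2 0)], sign=+1
⇒ 4πI² = 20/49
I = (-1)√(20/49/(4π)) = -0.18022375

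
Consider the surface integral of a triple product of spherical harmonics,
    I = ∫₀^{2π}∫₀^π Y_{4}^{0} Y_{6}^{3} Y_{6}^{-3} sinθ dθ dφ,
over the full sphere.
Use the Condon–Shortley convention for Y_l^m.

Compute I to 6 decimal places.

0.081461

Rules hold: Σm=0, L=16 even, 2≤6≤10.
N = 9·13·13 = 1521
Δ = 4!·4!·8!/17! = 1/15315300
Racah Σ t=0..4: t=0:+1/829440 t=1:−1/25920 t=2:+1/9216 t=3:−1/25920 t=4:+1/829440 = 7/207360
⇒ 3j(4 6 6; 0 0 0)² = 28/2431, sgn +1
Racah Σ t=1..4: t=1:−1/1451520 t=2:+1/80640 t=3:−1/51840 t=4:+1/414720 = -1/193536
⇒ 3j(4 6 6; 0 3 -3)² = 81/17017, sgn +1
4πI² = N·(3j₀)²·(3jₘ)² = 2916/34969
I = +1·√(0.0833881/4π) = 0.08146053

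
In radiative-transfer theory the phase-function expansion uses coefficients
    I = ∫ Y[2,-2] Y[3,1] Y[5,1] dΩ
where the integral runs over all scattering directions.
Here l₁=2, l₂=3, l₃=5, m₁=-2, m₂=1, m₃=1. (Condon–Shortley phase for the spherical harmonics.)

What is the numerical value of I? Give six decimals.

Rules hold: Σm=0, L=10 even, 1≤5≤5.
N = 5·7·11 = 385
Δ = 0!·4!·6!/11! = 1/2310
Racah Σ t=0..0: t=0:+1/144 = 1/144
⇒ 3j(2 3 5; 0 0 0)² = 10/231, sgn -1
Racah Σ t=0..0: t=0:+1/1152 = 1/1152
⇒ 3j(2 3 5; -2 1 1)² = 1/154, sgn +1
4πI² = N·(3j₀)²·(3jₘ)² = 25/231
I = -1·√(0.108225/4π) = -0.09280237

-0.092802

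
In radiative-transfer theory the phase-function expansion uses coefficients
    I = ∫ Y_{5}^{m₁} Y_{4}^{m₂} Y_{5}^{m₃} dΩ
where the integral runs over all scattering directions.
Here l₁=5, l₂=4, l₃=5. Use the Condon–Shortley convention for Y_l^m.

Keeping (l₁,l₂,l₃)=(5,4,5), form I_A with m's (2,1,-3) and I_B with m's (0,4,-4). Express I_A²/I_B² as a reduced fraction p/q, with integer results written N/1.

5/6

Same 5,4,5: normalisation and zero-m 3j drop out of the ratio.
A: Δ: 4! 6! 4! / 15! → 1/3153150; sum: t=1:−1/6912 t=2:+1/2880 t=3:−1/17280 = 1/6912; 3j²(5 4 5; 2 1 -3) = Δ·Π!·Σ² = 5/429  (sign +1)
B: Δ: 4! 6! 4! / 15! → 1/3153150; sum: t=4:+1/69120 = 1/69120; 3j²(5 4 5; 0 4 -4) = Δ·Π!·Σ² = 2/143  (sign -1)
I_A²/I_B² = (5/429)/(2/143) = 5/6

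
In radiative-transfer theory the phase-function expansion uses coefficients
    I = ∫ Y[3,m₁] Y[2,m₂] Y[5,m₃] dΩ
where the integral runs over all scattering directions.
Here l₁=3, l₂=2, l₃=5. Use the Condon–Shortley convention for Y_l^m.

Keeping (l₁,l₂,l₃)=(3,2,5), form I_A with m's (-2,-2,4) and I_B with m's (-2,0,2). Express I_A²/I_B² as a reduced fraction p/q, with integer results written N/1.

2/1

Shared (l₁,l₂,l₃)=(3,2,5): N and (l;000)² cancel in I_A²/I_B².
A: Δ = 0!·6!·4!/11! = 1/2310; Racah Σ t=0..0: t=0:+1/2880 = 1/2880; ⇒ 3j(3 2 5; -2 -2 4)² = 3/55, sgn -1
B: Δ = 0!·6!·4!/11! = 1/2310; Racah Σ t=0..0: t=0:+1/480 = 1/480; ⇒ 3j(3 2 5; -2 0 2)² = 3/110, sgn -1
I_A²/I_B² = (3/55)/(3/110) = 2/1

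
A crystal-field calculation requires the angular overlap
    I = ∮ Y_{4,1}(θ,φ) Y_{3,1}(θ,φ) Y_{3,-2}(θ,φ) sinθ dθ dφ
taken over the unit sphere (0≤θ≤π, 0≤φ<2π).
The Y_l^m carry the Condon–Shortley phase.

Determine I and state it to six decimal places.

m-sum 0 ✓  L=10 even ✓  1≤3≤7 ✓
Π(2lᵢ+1) = 9×7×7 = 441
triangle coeff Δ(4,3,3) = 1/34650
Σ_t [1,3]: t=1:−1/72 t=2:+1/16 t=3:−1/72 = 5/144
(3j)²=2/77 [(4 3 3; 0 0 0)], sign=-1
Σ_t [2,3]: t=2:+1/48 t=3:−1/144 = 1/72
(3j)²=16/693 [(4 3 3; 1 1 -2)], sign=-1
⇒ 4πI² = 32/121
I = (+1)√(32/121/(4π)) = 0.14506992

0.145070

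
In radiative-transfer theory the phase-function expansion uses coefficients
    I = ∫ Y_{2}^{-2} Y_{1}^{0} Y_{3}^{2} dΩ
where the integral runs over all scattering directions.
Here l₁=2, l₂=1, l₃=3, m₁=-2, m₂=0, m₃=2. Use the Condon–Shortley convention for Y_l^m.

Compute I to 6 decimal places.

Checks pass: Σm=0; 6 even; l₃=3∈[1,3].
(2·2+1)(2·1+1)(2·3+1) = 105
Δ: 0! 4! 2! / 7! → 1/105
sum: t=0:+1/4 = 1/4
3j²(2 1 3; 0 0 0) = Δ·Π!·Σ² = 3/35  (sign -1)
sum: t=0:+1/24 = 1/24
3j²(2 1 3; -2 0 2) = Δ·Π!·Σ² = 1/21  (sign -1)
combine: 4πI² = 105·3/35·1/21 = 3/7
take √, sign +1: I = 0.18467439

0.184674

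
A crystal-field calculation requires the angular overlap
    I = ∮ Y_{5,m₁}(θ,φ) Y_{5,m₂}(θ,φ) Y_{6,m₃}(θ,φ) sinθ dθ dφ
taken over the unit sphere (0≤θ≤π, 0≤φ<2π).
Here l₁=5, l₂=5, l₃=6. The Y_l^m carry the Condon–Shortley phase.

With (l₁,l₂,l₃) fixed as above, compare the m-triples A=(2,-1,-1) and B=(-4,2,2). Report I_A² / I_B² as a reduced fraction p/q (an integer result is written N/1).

Same 5,5,6: normalisation and zero-m 3j drop out of the ratio.
A: Δ: 4! 6! 6! / 17! → 1/28588560; sum: t=0:+1/41472 t=1:−1/10368 t=2:+1/23040 t=3:−1/518400 = -1/32400; 3j²(5 5 6; 2 -1 -1) = Δ·Π!·Σ² = 128/12155  (sign +1)
B: Δ: 4! 6! 6! / 17! → 1/28588560; sum: t=3:−1/207360 t=4:+1/103680 = 1/207360; 3j²(5 5 6; -4 2 2) = Δ·Π!·Σ² = 21/2431  (sign +1)
I_A²/I_B² = (128/12155)/(21/2431) = 128/105

128/105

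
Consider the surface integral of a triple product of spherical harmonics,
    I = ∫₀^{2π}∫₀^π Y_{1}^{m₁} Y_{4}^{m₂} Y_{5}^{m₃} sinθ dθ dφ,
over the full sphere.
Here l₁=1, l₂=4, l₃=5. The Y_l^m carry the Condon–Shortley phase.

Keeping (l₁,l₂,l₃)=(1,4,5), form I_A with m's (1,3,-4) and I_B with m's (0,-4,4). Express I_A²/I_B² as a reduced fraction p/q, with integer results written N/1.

Same 1,4,5: normalisation and zero-m 3j drop out of the ratio.
A: Δ: 0! 2! 8! / 11! → 1/495; sum: t=0:+1/10080 = 1/10080; 3j²(1 4 5; 1 3 -4) = Δ·Π!·Σ² = 4/55  (sign -1)
B: Δ: 0! 2! 8! / 11! → 1/495; sum: t=0:+1/40320 = 1/40320; 3j²(1 4 5; 0 -4 4) = Δ·Π!·Σ² = 1/55  (sign -1)
I_A²/I_B² = (4/55)/(1/55) = 4/1

4/1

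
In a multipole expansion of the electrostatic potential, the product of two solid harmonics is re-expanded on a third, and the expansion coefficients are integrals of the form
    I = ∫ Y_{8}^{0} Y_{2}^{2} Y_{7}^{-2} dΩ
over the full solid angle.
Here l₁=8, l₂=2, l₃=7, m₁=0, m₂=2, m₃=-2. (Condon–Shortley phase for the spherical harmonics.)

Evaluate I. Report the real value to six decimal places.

0.000000

L=17 odd ⇒ parity kills the (l;000) factor ⇒ I = 0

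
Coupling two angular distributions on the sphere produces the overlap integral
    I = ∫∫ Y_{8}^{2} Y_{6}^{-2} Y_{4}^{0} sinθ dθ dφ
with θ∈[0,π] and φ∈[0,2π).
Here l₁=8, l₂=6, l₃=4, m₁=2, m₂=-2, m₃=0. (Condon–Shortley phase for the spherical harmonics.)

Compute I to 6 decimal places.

Checks pass: Σm=0; 18 even; l₃=4∈[2,14].
(2·8+1)(2·6+1)(2·4+1) = 1989
Δ: 10! 6! 2! / 19! → 1/23279256
sum: t=4:+1/1658880 t=5:−1/518400 t=6:+1/1658880 = -1/1382400
3j²(8 6 4; 0 0 0) = Δ·Π!·Σ² = 504/46189  (sign -1)
sum: t=2:+1/7741440 t=3:−1/1088640 t=4:+1/1658880 = -13/69672960
3j²(8 6 4; 2 -2 0) = Δ·Π!·Σ² = 325/149226  (sign -1)
combine: 4πI² = 1989·504/46189·325/149226 = 35100/742577
take √, sign +1: I = 0.06133069

0.061331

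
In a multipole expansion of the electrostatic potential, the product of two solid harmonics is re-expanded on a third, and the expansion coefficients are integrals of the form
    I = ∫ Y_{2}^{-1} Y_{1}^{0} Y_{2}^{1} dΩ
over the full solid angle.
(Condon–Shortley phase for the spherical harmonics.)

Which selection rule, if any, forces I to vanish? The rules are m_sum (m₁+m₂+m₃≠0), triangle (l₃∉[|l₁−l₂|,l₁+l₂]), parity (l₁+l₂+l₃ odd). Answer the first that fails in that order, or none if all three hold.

parity

azimuthal sum: -1 + 0 + 1 = 0  ✓
1 ≤ 2 ≤ 3 (triangle on l)  ✓
L = 2 + 1 + 2 = 5 (odd)  ✗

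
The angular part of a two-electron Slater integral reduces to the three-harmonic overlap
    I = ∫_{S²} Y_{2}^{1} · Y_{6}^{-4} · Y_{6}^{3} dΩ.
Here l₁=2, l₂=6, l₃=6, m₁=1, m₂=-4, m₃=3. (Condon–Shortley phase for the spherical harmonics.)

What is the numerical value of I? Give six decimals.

0.179515

Checks pass: Σm=0; 14 even; l₃=6∈[4,8].
(2·2+1)(2·6+1)(2·6+1) = 845
Δ: 2! 2! 10! / 15! → 1/90090
sum: t=0:+1/69120 t=1:−1/14400 t=2:+1/69120 = -7/172800
3j²(2 6 6; 0 0 0) = Δ·Π!·Σ² = 14/715  (sign -1)
sum: t=0:+1/161280 t=1:−1/725760 = 1/207360
3j²(2 6 6; 1 -4 3) = Δ·Π!·Σ² = 7/286  (sign -1)
combine: 4πI² = 845·14/715·7/286 = 49/121
take √, sign +1: I = 0.17951487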